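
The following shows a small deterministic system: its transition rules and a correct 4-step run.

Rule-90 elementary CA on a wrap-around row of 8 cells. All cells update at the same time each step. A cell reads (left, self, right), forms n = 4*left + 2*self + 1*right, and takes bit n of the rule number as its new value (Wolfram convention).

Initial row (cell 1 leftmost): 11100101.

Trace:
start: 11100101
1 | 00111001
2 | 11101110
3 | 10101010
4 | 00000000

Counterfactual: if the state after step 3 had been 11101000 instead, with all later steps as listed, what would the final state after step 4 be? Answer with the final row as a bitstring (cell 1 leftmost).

state after step 3 := 11101000
4 | 10100101

10100101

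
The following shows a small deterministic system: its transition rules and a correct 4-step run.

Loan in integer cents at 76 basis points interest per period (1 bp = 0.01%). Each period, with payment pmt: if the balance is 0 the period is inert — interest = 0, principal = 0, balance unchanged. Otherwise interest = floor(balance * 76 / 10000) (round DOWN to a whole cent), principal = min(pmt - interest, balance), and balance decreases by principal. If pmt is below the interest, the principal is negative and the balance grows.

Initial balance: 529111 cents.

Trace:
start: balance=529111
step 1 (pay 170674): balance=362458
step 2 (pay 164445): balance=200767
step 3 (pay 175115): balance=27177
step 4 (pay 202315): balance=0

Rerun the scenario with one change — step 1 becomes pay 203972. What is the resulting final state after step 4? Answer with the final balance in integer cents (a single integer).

0

(re-executing from step 1 with the substitution; state before step 1: balance=529111)
step 1 (pay 203972): balance=329160
step 2 (pay 164445): balance=167216
step 3 (pay 175115): balance=0
step 4 (pay 202315): balance=0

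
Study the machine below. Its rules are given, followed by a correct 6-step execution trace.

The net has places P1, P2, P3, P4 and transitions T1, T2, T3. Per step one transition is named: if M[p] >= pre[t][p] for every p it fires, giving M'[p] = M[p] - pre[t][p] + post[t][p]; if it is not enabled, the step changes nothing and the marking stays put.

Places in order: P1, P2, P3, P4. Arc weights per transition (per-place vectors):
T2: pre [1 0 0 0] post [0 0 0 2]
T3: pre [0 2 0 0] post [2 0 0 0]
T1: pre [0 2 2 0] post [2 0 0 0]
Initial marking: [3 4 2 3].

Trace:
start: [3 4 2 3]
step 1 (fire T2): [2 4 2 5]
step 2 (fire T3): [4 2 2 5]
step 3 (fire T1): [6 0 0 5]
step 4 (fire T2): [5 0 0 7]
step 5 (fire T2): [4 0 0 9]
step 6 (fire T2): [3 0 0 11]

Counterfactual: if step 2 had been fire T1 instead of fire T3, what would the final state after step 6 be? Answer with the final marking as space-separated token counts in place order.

1 2 0 11

(re-executing from step 2 with the substitution; state before step 2: [2 4 2 5])
step 2 (fire T1): [4 2 0 5]
step 3 (fire T1): [4 2 0 5]
step 4 (fire T2): [3 2 0 7]
step 5 (fire T2): [2 2 0 9]
step 6 (fire T2): [1 2 0 11]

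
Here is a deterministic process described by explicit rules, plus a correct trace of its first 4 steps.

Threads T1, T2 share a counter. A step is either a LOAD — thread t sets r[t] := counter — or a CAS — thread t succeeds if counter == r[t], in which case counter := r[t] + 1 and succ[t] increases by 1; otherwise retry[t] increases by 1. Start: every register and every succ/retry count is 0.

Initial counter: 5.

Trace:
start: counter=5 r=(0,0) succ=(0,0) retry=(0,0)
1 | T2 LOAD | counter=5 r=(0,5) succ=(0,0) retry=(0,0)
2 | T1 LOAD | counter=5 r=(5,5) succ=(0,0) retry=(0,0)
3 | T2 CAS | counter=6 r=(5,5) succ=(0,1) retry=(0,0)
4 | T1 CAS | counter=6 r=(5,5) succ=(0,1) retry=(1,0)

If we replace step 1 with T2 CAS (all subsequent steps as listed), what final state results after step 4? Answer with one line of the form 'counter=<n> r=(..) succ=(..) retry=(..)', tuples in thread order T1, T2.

counter=6 r=(5,0) succ=(1,0) retry=(0,2)

(re-executing from step 1 with the substitution; state before step 1: counter=5 r=(0,0) succ=(0,0) retry=(0,0))
1 | T2 CAS | counter=5 r=(0,0) succ=(0,0) retry=(0,1)
2 | T1 LOAD | counter=5 r=(5,0) succ=(0,0) retry=(0,1)
3 | T2 CAS | counter=5 r=(5,0) succ=(0,0) retry=(0,2)
4 | T1 CAS | counter=6 r=(5,0) succ=(1,0) retry=(0,2)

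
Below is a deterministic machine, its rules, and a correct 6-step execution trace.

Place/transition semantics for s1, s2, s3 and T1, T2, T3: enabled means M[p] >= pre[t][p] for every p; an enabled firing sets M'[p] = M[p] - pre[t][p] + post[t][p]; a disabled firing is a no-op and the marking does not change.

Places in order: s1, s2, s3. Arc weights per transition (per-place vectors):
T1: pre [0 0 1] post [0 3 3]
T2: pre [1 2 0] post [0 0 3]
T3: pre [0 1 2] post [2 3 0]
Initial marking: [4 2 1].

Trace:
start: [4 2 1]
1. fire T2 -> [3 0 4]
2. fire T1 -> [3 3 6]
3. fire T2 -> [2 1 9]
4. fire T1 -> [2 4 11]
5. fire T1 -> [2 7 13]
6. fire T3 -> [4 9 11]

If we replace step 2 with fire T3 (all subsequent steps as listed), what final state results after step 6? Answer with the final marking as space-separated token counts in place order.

5 8 6

(re-executing from step 2 with the substitution; state before step 2: [3 0 4])
2. fire T3 -> [3 0 4]
3. fire T2 -> [3 0 4]
4. fire T1 -> [3 3 6]
5. fire T1 -> [3 6 8]
6. fire T3 -> [5 8 6]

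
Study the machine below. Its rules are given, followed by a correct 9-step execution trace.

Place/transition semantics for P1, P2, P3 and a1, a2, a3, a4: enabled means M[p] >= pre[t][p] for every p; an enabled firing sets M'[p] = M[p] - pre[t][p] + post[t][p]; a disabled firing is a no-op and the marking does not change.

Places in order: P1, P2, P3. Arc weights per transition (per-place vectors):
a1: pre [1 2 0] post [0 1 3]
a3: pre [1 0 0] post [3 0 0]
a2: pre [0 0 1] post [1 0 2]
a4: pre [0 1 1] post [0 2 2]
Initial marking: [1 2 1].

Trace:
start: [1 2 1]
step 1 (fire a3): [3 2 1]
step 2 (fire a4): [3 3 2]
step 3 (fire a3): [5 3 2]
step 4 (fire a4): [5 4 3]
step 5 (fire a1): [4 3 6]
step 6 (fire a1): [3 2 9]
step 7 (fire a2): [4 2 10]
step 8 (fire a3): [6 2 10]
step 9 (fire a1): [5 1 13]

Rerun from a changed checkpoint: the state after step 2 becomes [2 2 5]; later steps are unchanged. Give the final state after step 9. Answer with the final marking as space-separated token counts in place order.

5 1 13

state after step 2 := [2 2 5]
step 3 (fire a3): [4 2 5]
step 4 (fire a4): [4 3 6]
step 5 (fire a1): [3 2 9]
step 6 (fire a1): [2 1 12]
step 7 (fire a2): [3 1 13]
step 8 (fire a3): [5 1 13]
step 9 (fire a1): [5 1 13]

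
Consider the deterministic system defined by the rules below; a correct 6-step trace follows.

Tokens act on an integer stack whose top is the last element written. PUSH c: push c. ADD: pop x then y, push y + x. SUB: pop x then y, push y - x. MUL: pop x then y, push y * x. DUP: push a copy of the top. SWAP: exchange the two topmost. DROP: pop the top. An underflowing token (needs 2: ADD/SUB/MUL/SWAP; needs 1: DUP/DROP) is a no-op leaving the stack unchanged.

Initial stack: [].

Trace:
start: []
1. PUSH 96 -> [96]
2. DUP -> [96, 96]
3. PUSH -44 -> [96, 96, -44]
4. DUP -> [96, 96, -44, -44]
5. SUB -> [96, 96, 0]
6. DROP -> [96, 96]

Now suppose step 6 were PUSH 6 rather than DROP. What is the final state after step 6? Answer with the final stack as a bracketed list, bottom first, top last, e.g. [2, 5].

(re-executing from step 6 with the substitution; state before step 6: [96, 96, 0])
6. PUSH 6 -> [96, 96, 0, 6]

[96, 96, 0, 6]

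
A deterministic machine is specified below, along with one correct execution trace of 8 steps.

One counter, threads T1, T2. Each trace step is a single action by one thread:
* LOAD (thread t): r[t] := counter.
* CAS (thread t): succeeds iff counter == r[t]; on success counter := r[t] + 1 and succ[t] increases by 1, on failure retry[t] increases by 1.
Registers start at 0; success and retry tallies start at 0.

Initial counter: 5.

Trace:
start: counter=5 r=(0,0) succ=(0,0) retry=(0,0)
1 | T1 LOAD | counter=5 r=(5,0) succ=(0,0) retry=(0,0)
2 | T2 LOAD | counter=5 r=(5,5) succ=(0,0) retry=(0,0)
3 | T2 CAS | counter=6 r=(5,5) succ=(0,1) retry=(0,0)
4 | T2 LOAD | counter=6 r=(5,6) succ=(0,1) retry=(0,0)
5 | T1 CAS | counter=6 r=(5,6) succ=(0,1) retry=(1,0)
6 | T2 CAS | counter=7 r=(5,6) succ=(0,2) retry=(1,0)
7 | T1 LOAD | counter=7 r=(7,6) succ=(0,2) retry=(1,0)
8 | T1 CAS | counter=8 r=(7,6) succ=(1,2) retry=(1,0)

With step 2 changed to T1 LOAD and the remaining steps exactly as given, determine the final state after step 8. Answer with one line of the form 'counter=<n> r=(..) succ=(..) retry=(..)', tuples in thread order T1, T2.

counter=7 r=(6,5) succ=(2,0) retry=(0,2)

(re-executing from step 2 with the substitution; state before step 2: counter=5 r=(5,0) succ=(0,0) retry=(0,0))
2 | T1 LOAD | counter=5 r=(5,0) succ=(0,0) retry=(0,0)
3 | T2 CAS | counter=5 r=(5,0) succ=(0,0) retry=(0,1)
4 | T2 LOAD | counter=5 r=(5,5) succ=(0,0) retry=(0,1)
5 | T1 CAS | counter=6 r=(5,5) succ=(1,0) retry=(0,1)
6 | T2 CAS | counter=6 r=(5,5) succ=(1,0) retry=(0,2)
7 | T1 LOAD | counter=6 r=(6,5) succ=(1,0) retry=(0,2)
8 | T1 CAS | counter=7 r=(6,5) succ=(2,0) retry=(0,2)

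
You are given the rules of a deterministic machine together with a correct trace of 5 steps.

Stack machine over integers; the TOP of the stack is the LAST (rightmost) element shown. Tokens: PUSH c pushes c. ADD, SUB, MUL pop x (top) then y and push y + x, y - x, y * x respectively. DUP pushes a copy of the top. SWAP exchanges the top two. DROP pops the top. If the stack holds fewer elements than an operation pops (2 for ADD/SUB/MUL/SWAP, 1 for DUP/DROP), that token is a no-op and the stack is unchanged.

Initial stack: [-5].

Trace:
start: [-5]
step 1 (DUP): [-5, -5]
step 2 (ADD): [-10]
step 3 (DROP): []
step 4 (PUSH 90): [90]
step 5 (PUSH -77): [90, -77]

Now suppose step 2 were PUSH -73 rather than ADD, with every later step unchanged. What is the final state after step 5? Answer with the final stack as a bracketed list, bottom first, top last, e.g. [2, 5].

(re-executing from step 2 with the substitution; state before step 2: [-5, -5])
step 2 (PUSH -73): [-5, -5, -73]
step 3 (DROP): [-5, -5]
step 4 (PUSH 90): [-5, -5, 90]
step 5 (PUSH -77): [-5, -5, 90, -77]

[-5, -5, 90, -77]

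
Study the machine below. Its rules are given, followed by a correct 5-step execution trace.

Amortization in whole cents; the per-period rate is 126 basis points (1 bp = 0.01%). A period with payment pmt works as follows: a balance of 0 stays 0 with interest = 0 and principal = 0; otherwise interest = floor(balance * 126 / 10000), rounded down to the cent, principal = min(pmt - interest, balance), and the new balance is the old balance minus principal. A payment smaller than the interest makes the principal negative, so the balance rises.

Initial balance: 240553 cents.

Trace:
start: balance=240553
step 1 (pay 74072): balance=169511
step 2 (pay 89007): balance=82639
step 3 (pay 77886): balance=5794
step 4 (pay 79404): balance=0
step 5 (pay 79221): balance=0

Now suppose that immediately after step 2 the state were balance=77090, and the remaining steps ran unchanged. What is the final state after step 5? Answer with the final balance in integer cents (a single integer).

0

state after step 2 := balance=77090
step 3 (pay 77886): balance=175
step 4 (pay 79404): balance=0
step 5 (pay 79221): balance=0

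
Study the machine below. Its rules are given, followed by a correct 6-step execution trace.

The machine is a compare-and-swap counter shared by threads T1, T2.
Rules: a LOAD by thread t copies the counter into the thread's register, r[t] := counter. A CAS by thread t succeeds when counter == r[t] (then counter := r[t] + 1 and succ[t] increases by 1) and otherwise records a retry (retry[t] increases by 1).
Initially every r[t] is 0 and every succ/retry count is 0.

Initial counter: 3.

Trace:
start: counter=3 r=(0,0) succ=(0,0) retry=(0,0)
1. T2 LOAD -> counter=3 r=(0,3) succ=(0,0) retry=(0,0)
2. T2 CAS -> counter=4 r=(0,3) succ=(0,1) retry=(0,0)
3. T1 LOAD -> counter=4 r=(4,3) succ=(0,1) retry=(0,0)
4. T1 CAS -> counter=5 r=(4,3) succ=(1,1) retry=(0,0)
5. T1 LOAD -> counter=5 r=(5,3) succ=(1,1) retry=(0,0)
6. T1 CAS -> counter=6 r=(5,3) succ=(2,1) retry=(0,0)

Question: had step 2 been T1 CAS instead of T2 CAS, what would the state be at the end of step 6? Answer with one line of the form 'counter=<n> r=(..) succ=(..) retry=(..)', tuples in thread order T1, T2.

(re-executing from step 2 with the substitution; state before step 2: counter=3 r=(0,3) succ=(0,0) retry=(0,0))
2. T1 CAS -> counter=3 r=(0,3) succ=(0,0) retry=(1,0)
3. T1 LOAD -> counter=3 r=(3,3) succ=(0,0) retry=(1,0)
4. T1 CAS -> counter=4 r=(3,3) succ=(1,0) retry=(1,0)
5. T1 LOAD -> counter=4 r=(4,3) succ=(1,0) retry=(1,0)
6. T1 CAS -> counter=5 r=(4,3) succ=(2,0) retry=(1,0)

counter=5 r=(4,3) succ=(2,0) retry=(1,0)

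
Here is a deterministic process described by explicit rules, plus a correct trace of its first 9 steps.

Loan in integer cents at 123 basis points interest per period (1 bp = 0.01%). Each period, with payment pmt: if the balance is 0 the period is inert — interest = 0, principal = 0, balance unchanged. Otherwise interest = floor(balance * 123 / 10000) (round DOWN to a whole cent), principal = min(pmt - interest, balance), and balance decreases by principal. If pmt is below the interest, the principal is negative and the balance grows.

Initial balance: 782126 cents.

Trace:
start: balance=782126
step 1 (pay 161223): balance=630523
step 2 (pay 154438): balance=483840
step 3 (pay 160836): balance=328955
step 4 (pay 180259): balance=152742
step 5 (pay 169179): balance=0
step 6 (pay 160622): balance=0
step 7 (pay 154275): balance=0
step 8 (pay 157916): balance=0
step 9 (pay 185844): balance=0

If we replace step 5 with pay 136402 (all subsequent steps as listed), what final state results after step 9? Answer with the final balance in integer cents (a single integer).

(re-executing from step 5 with the substitution; state before step 5: balance=152742)
step 5 (pay 136402): balance=18218
step 6 (pay 160622): balance=0
step 7 (pay 154275): balance=0
step 8 (pay 157916): balance=0
step 9 (pay 185844): balance=0

0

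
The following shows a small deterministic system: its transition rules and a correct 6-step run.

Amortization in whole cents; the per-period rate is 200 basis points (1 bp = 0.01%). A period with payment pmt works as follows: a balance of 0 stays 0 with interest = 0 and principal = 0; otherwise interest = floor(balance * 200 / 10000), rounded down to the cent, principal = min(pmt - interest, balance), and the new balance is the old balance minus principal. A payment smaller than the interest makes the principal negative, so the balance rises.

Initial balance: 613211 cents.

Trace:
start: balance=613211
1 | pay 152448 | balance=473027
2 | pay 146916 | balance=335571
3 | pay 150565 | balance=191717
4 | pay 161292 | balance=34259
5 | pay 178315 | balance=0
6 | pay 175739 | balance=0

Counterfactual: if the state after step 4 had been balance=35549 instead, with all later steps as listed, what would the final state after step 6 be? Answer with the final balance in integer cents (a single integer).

state after step 4 := balance=35549
5 | pay 178315 | balance=0
6 | pay 175739 | balance=0

0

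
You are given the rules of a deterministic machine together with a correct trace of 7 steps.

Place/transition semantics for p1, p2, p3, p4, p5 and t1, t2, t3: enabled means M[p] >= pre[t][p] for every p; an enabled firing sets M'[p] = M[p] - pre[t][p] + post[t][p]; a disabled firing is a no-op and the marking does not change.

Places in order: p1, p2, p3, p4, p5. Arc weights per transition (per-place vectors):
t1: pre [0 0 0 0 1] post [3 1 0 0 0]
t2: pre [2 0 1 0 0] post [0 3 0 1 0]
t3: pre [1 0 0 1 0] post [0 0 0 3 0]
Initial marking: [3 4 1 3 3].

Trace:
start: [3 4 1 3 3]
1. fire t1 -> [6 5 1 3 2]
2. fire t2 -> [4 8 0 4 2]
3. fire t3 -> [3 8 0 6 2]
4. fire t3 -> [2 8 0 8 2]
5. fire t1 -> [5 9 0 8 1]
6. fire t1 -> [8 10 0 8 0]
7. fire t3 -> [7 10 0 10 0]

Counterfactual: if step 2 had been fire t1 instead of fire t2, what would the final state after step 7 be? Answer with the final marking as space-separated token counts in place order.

(re-executing from step 2 with the substitution; state before step 2: [6 5 1 3 2])
2. fire t1 -> [9 6 1 3 1]
3. fire t3 -> [8 6 1 5 1]
4. fire t3 -> [7 6 1 7 1]
5. fire t1 -> [10 7 1 7 0]
6. fire t1 -> [10 7 1 7 0]
7. fire t3 -> [9 7 1 9 0]

9 7 1 9 0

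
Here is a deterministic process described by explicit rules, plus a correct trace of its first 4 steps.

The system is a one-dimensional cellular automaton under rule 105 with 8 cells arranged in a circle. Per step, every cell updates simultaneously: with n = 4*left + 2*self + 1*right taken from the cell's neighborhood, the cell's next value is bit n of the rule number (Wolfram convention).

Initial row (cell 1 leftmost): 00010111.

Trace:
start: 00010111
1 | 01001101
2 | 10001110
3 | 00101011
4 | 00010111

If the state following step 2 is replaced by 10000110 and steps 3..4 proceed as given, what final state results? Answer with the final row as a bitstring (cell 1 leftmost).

state after step 2 := 10000110
3 | 00110111
4 | 00111101

00111101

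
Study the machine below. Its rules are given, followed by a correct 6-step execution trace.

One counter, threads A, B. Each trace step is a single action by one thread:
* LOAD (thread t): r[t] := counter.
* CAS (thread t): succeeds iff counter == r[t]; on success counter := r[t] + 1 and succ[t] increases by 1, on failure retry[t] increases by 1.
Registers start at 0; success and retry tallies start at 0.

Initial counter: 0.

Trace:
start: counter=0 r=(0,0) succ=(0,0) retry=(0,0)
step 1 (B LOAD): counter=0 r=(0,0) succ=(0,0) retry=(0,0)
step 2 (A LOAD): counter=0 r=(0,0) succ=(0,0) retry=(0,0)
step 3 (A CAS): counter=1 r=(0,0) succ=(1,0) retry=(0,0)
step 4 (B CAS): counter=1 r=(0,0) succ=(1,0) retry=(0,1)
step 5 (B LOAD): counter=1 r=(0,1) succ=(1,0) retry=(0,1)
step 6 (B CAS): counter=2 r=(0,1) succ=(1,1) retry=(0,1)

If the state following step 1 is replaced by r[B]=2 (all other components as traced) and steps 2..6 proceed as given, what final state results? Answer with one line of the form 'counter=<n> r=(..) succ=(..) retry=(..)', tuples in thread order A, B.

state after step 1 := counter=0 r=(0,2) succ=(0,0) retry=(0,0)
step 2 (A LOAD): counter=0 r=(0,2) succ=(0,0) retry=(0,0)
step 3 (A CAS): counter=1 r=(0,2) succ=(1,0) retry=(0,0)
step 4 (B CAS): counter=1 r=(0,2) succ=(1,0) retry=(0,1)
step 5 (B LOAD): counter=1 r=(0,1) succ=(1,0) retry=(0,1)
step 6 (B CAS): counter=2 r=(0,1) succ=(1,1) retry=(0,1)

counter=2 r=(0,1) succ=(1,1) retry=(0,1)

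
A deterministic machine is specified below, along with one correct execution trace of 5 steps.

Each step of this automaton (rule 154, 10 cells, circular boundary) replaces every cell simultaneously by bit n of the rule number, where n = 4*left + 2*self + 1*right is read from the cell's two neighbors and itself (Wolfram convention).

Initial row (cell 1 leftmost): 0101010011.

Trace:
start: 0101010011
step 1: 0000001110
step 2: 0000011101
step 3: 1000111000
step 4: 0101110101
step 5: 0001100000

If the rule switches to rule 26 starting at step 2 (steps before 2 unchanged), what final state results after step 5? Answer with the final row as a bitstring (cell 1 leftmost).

1001011010

(re-executing steps 2..5 under rule 26; state before step 2: 0000001110)
step 2: 0000011001
step 3: 1000110110
step 4: 0101100100
step 5: 1001011010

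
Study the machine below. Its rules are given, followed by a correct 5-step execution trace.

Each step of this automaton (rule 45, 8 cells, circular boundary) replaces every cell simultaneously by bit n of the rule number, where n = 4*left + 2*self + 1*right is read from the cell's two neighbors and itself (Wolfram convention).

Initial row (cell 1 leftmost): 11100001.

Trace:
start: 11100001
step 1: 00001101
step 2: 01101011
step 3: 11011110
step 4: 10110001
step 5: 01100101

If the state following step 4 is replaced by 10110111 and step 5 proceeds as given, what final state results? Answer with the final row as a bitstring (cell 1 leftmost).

01101100

state after step 4 := 10110111
step 5: 01101100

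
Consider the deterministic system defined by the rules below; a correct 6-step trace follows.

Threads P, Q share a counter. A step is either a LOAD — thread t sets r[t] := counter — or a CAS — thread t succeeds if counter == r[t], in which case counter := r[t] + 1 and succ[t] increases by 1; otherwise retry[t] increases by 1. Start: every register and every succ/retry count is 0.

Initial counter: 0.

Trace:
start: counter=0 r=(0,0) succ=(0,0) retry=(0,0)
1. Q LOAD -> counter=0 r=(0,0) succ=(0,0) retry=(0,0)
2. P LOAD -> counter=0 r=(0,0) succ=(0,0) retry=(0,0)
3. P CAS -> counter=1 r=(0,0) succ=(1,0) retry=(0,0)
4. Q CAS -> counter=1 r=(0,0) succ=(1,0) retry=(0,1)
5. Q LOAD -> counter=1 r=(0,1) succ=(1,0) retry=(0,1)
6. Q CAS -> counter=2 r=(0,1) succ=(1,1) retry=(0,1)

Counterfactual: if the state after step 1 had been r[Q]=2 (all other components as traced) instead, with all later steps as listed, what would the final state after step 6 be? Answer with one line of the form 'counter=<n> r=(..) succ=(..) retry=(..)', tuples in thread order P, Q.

counter=2 r=(0,1) succ=(1,1) retry=(0,1)

state after step 1 := counter=0 r=(0,2) succ=(0,0) retry=(0,0)
2. P LOAD -> counter=0 r=(0,2) succ=(0,0) retry=(0,0)
3. P CAS -> counter=1 r=(0,2) succ=(1,0) retry=(0,0)
4. Q CAS -> counter=1 r=(0,2) succ=(1,0) retry=(0,1)
5. Q LOAD -> counter=1 r=(0,1) succ=(1,0) retry=(0,1)
6. Q CAS -> counter=2 r=(0,1) succ=(1,1) retry=(0,1)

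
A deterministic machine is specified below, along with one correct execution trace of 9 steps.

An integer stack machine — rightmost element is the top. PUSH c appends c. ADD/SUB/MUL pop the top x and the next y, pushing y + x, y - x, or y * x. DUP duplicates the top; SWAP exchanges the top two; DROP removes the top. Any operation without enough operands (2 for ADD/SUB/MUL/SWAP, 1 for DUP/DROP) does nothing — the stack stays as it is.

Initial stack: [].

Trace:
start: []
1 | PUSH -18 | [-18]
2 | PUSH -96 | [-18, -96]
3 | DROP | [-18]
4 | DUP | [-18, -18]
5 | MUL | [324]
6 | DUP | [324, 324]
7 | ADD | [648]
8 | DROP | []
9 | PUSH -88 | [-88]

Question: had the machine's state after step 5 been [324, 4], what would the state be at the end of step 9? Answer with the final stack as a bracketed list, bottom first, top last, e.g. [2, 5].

state after step 5 := [324, 4]
6 | DUP | [324, 4, 4]
7 | ADD | [324, 8]
8 | DROP | [324]
9 | PUSH -88 | [324, -88]

[324, -88]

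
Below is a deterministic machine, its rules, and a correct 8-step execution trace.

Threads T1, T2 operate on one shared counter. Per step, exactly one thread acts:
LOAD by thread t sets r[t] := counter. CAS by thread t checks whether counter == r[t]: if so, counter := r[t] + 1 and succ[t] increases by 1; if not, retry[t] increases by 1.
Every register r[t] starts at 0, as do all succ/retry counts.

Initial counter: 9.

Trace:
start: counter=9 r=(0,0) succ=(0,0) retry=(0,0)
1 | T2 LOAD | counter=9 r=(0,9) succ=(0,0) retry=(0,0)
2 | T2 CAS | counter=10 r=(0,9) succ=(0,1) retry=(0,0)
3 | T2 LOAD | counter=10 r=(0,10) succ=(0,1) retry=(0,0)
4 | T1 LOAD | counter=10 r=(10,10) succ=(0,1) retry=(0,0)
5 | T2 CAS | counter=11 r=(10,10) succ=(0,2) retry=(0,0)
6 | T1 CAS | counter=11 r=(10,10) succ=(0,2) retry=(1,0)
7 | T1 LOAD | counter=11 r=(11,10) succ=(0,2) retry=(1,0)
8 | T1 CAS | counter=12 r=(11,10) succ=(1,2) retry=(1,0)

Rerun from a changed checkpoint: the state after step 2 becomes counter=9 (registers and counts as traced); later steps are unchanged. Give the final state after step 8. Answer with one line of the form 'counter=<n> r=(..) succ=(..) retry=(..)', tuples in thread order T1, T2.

counter=11 r=(10,9) succ=(1,2) retry=(1,0)

state after step 2 := counter=9 r=(0,9) succ=(0,1) retry=(0,0)
3 | T2 LOAD | counter=9 r=(0,9) succ=(0,1) retry=(0,0)
4 | T1 LOAD | counter=9 r=(9,9) succ=(0,1) retry=(0,0)
5 | T2 CAS | counter=10 r=(9,9) succ=(0,2) retry=(0,0)
6 | T1 CAS | counter=10 r=(9,9) succ=(0,2) retry=(1,0)
7 | T1 LOAD | counter=10 r=(10,9) succ=(0,2) retry=(1,0)
8 | T1 CAS | counter=11 r=(10,9) succ=(1,2) retry=(1,0)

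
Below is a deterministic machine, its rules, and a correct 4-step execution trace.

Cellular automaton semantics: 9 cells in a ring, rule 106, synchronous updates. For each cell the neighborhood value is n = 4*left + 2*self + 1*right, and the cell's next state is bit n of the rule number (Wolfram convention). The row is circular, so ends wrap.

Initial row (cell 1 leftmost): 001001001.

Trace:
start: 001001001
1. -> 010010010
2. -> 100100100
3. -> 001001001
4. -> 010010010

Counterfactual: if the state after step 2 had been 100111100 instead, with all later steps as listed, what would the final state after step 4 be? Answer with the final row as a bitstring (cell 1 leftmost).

011101010

state after step 2 := 100111100
3. -> 001100101
4. -> 011101010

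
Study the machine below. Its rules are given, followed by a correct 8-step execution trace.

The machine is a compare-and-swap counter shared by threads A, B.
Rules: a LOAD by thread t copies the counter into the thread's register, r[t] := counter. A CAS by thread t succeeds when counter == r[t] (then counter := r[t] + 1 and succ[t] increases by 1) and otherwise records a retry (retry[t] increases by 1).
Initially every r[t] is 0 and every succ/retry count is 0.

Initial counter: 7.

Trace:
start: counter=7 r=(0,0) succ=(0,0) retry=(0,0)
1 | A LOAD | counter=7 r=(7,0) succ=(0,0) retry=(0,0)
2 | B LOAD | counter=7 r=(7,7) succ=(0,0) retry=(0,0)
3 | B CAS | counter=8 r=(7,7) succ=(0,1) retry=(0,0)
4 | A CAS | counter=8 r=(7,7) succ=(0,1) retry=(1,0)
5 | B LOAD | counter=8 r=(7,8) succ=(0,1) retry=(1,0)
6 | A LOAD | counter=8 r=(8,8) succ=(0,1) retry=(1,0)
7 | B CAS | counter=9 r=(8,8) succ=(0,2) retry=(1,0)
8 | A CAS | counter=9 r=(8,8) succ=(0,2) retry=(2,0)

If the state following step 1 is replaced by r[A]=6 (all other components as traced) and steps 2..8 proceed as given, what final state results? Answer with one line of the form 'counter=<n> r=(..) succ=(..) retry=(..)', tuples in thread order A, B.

state after step 1 := counter=7 r=(6,0) succ=(0,0) retry=(0,0)
2 | B LOAD | counter=7 r=(6,7) succ=(0,0) retry=(0,0)
3 | B CAS | counter=8 r=(6,7) succ=(0,1) retry=(0,0)
4 | A CAS | counter=8 r=(6,7) succ=(0,1) retry=(1,0)
5 | B LOAD | counter=8 r=(6,8) succ=(0,1) retry=(1,0)
6 | A LOAD | counter=8 r=(8,8) succ=(0,1) retry=(1,0)
7 | B CAS | counter=9 r=(8,8) succ=(0,2) retry=(1,0)
8 | A CAS | counter=9 r=(8,8) succ=(0,2) retry=(2,0)

counter=9 r=(8,8) succ=(0,2) retry=(2,0)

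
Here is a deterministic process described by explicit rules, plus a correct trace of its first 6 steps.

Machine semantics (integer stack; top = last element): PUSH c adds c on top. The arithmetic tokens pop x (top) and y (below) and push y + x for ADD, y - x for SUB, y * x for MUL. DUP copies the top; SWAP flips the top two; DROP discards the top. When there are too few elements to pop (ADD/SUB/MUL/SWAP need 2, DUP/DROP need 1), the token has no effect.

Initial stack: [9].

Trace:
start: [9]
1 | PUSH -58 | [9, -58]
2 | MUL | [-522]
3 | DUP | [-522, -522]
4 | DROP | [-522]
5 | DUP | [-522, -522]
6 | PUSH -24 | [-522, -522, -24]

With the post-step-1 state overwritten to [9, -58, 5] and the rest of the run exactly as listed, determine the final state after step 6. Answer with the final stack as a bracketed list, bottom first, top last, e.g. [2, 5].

[9, -290, -290, -24]

state after step 1 := [9, -58, 5]
2 | MUL | [9, -290]
3 | DUP | [9, -290, -290]
4 | DROP | [9, -290]
5 | DUP | [9, -290, -290]
6 | PUSH -24 | [9, -290, -290, -24]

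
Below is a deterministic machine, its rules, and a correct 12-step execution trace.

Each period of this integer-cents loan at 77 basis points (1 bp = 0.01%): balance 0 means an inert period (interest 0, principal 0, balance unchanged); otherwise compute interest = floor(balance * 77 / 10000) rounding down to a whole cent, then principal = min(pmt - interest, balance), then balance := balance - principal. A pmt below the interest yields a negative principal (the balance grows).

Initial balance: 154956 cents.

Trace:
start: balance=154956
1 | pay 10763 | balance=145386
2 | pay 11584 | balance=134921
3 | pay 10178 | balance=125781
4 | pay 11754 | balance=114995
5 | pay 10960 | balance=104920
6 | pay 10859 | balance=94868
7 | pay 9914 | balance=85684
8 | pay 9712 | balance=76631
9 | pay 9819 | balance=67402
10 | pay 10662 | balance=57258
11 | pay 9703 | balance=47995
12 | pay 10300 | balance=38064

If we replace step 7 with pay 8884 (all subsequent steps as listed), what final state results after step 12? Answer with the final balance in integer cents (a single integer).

(re-executing from step 7 with the substitution; state before step 7: balance=94868)
7 | pay 8884 | balance=86714
8 | pay 9712 | balance=77669
9 | pay 9819 | balance=68448
10 | pay 10662 | balance=58313
11 | pay 9703 | balance=49059
12 | pay 10300 | balance=39136

39136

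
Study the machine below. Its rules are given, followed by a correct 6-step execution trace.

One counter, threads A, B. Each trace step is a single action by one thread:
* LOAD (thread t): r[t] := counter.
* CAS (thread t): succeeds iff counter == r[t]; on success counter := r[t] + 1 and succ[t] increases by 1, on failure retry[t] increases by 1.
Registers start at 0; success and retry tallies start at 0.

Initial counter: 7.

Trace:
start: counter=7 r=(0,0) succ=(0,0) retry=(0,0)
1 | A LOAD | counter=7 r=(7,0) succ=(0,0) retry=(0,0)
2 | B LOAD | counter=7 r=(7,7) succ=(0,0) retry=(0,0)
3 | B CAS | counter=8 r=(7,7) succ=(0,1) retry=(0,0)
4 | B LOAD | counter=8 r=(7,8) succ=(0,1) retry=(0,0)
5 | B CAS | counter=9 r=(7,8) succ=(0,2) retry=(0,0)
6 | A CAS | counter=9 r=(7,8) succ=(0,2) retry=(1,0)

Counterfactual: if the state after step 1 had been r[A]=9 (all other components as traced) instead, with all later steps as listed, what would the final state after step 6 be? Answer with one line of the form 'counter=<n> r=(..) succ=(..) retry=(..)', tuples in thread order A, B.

counter=10 r=(9,8) succ=(1,2) retry=(0,0)

state after step 1 := counter=7 r=(9,0) succ=(0,0) retry=(0,0)
2 | B LOAD | counter=7 r=(9,7) succ=(0,0) retry=(0,0)
3 | B CAS | counter=8 r=(9,7) succ=(0,1) retry=(0,0)
4 | B LOAD | counter=8 r=(9,8) succ=(0,1) retry=(0,0)
5 | B CAS | counter=9 r=(9,8) succ=(0,2) retry=(0,0)
6 | A CAS | counter=10 r=(9,8) succ=(1,2) retry=(0,0)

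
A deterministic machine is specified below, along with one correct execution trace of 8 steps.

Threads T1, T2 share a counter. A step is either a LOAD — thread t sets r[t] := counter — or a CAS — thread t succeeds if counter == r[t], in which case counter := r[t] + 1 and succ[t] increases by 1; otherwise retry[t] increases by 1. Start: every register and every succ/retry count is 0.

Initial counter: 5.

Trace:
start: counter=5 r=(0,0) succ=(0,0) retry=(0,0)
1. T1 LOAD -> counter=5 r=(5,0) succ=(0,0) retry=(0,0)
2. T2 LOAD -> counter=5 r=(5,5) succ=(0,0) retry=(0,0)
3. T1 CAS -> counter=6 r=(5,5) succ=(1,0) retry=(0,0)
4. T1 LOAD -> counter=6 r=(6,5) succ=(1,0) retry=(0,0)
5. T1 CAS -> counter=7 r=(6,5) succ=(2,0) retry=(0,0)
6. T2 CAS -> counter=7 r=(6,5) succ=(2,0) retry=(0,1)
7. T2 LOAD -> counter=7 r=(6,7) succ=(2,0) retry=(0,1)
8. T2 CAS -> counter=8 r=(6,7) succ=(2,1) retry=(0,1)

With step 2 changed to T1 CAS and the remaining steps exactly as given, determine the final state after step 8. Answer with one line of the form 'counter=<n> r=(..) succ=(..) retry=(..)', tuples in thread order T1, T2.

counter=8 r=(6,7) succ=(2,1) retry=(1,1)

(re-executing from step 2 with the substitution; state before step 2: counter=5 r=(5,0) succ=(0,0) retry=(0,0))
2. T1 CAS -> counter=6 r=(5,0) succ=(1,0) retry=(0,0)
3. T1 CAS -> counter=6 r=(5,0) succ=(1,0) retry=(1,0)
4. T1 LOAD -> counter=6 r=(6,0) succ=(1,0) retry=(1,0)
5. T1 CAS -> counter=7 r=(6,0) succ=(2,0) retry=(1,0)
6. T2 CAS -> counter=7 r=(6,0) succ=(2,0) retry=(1,1)
7. T2 LOAD -> counter=7 r=(6,7) succ=(2,0) retry=(1,1)
8. T2 CAS -> counter=8 r=(6,7) succ=(2,1) retry=(1,1)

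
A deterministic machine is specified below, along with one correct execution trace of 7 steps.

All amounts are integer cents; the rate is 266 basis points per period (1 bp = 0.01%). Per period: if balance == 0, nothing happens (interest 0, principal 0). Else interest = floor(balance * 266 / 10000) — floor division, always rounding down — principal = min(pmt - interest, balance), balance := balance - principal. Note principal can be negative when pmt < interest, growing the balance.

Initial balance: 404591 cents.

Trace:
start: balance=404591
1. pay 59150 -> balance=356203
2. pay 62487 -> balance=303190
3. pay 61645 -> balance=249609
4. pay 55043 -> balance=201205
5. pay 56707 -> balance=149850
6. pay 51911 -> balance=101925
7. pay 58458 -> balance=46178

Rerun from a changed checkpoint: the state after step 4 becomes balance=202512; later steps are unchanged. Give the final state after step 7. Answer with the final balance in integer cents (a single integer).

47590

state after step 4 := balance=202512
5. pay 56707 -> balance=151191
6. pay 51911 -> balance=103301
7. pay 58458 -> balance=47590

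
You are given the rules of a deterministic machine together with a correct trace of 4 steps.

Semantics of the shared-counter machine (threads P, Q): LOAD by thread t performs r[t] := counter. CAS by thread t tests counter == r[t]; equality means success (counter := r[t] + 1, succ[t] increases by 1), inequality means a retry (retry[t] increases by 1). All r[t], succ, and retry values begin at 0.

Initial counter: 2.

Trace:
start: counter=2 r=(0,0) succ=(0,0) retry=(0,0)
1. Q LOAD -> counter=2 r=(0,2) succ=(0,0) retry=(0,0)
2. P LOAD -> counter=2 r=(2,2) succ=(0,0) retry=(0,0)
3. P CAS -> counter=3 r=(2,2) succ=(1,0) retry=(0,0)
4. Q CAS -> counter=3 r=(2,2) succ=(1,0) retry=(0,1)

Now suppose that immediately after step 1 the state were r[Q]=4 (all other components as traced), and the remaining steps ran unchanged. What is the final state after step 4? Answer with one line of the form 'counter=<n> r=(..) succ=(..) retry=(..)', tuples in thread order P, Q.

state after step 1 := counter=2 r=(0,4) succ=(0,0) retry=(0,0)
2. P LOAD -> counter=2 r=(2,4) succ=(0,0) retry=(0,0)
3. P CAS -> counter=3 r=(2,4) succ=(1,0) retry=(0,0)
4. Q CAS -> counter=3 r=(2,4) succ=(1,0) retry=(0,1)

counter=3 r=(2,4) succ=(1,0) retry=(0,1)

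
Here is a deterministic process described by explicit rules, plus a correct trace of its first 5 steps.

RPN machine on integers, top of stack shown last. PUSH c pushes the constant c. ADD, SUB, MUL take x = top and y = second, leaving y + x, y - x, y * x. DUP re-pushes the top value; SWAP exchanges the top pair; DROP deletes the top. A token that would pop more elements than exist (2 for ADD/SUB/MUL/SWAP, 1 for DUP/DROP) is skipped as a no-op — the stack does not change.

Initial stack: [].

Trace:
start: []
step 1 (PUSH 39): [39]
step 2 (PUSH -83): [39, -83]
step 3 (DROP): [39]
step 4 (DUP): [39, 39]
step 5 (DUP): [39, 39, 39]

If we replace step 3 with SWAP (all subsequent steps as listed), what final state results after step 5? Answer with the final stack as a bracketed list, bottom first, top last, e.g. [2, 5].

(re-executing from step 3 with the substitution; state before step 3: [39, -83])
step 3 (SWAP): [-83, 39]
step 4 (DUP): [-83, 39, 39]
step 5 (DUP): [-83, 39, 39, 39]

[-83, 39, 39, 39]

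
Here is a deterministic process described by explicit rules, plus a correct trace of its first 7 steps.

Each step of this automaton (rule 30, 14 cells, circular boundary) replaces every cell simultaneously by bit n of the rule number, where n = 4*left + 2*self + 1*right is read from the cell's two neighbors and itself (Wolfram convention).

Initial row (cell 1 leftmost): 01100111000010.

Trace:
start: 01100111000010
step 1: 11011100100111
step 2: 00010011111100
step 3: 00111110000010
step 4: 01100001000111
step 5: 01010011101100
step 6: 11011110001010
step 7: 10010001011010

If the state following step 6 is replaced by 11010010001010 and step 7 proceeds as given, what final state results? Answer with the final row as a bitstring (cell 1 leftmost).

state after step 6 := 11010010001010
step 7: 10011111011010

10011111011010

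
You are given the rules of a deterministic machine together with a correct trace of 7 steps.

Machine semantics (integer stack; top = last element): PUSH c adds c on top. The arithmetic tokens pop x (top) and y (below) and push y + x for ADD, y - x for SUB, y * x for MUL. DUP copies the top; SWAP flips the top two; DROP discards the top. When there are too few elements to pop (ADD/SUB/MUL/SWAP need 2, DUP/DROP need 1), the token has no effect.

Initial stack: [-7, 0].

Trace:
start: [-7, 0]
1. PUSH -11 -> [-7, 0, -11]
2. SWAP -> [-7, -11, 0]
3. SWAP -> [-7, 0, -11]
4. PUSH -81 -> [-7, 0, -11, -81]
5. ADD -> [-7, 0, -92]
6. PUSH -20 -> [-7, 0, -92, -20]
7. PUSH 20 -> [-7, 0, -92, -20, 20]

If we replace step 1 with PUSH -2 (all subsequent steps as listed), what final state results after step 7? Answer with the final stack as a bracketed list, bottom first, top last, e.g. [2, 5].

(re-executing from step 1 with the substitution; state before step 1: [-7, 0])
1. PUSH -2 -> [-7, 0, -2]
2. SWAP -> [-7, -2, 0]
3. SWAP -> [-7, 0, -2]
4. PUSH -81 -> [-7, 0, -2, -81]
5. ADD -> [-7, 0, -83]
6. PUSH -20 -> [-7, 0, -83, -20]
7. PUSH 20 -> [-7, 0, -83, -20, 20]

[-7, 0, -83, -20, 20]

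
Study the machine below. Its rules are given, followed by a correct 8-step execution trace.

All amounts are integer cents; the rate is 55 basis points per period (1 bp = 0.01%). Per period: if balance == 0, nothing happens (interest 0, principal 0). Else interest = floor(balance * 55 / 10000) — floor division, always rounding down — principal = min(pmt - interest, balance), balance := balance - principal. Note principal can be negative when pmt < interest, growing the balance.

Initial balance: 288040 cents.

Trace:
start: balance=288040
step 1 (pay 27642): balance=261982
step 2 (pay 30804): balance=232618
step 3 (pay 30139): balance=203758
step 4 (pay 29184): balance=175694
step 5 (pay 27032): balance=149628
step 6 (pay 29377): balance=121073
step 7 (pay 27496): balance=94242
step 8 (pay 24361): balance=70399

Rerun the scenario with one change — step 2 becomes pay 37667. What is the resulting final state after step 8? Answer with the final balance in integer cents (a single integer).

(re-executing from step 2 with the substitution; state before step 2: balance=261982)
step 2 (pay 37667): balance=225755
step 3 (pay 30139): balance=196857
step 4 (pay 29184): balance=168755
step 5 (pay 27032): balance=142651
step 6 (pay 29377): balance=114058
step 7 (pay 27496): balance=87189
step 8 (pay 24361): balance=63307

63307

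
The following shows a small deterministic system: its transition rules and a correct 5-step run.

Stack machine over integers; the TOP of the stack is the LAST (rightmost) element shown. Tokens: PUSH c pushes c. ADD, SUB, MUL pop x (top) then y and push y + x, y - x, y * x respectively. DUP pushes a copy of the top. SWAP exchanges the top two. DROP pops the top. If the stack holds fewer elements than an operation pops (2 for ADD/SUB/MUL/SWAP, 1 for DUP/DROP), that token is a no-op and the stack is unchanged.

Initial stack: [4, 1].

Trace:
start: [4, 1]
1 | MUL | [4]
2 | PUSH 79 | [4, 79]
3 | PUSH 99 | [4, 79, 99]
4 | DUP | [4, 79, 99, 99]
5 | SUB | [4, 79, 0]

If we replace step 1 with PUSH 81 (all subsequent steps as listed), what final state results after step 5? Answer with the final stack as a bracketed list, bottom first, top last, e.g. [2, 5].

(re-executing from step 1 with the substitution; state before step 1: [4, 1])
1 | PUSH 81 | [4, 1, 81]
2 | PUSH 79 | [4, 1, 81, 79]
3 | PUSH 99 | [4, 1, 81, 79, 99]
4 | DUP | [4, 1, 81, 79, 99, 99]
5 | SUB | [4, 1, 81, 79, 0]

[4, 1, 81, 79, 0]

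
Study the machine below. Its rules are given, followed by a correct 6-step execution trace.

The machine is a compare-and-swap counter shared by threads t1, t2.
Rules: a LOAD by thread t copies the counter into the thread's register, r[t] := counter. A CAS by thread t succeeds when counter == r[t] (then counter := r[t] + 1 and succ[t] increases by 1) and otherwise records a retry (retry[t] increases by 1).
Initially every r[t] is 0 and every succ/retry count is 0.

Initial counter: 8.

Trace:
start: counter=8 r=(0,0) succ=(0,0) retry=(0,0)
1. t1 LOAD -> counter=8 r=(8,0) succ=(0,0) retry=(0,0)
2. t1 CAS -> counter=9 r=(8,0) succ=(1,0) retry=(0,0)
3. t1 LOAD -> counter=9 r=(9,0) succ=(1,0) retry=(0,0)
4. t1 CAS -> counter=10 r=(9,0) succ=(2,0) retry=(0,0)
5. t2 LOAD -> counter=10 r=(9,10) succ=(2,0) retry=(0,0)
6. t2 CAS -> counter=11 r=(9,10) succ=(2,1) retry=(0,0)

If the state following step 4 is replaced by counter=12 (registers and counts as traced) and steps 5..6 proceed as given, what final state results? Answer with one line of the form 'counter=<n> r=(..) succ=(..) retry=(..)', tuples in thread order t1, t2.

state after step 4 := counter=12 r=(9,0) succ=(2,0) retry=(0,0)
5. t2 LOAD -> counter=12 r=(9,12) succ=(2,0) retry=(0,0)
6. t2 CAS -> counter=13 r=(9,12) succ=(2,1) retry=(0,0)

counter=13 r=(9,12) succ=(2,1) retry=(0,0)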